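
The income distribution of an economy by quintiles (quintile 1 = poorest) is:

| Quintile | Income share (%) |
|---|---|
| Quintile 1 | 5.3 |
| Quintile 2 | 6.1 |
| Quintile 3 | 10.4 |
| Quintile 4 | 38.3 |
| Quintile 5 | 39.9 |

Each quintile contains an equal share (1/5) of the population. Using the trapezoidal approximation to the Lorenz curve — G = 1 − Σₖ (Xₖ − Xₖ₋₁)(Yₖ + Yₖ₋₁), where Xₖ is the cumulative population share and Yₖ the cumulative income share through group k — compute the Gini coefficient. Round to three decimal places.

Cumulative income shares Yₖ: 0.0530, 0.1140, 0.2180, 0.6010, 1.0000
Σ (Xₖ−Xₖ₋₁)(Yₖ+Yₖ₋₁) = (1/5)(0.0530+0.0000) + (1/5)(0.1140+0.0530) + (1/5)(0.2180+0.1140) + (1/5)(0.6010+0.2180) + (1/5)(1.0000+0.6010)
  = 0.0106 + 0.0334 + 0.0664 + 0.1638 + 0.3202 = 0.5944
G = 1 − 0.5944 = 0.4056

0.406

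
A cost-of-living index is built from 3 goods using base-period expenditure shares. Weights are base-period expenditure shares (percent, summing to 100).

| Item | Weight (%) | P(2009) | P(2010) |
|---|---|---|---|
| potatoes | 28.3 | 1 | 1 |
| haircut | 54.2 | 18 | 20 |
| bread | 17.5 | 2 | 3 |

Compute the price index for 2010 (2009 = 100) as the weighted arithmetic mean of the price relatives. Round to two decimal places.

potatoes: 28.3 × (1/1) = 28.3 × 1.000000 = 28.3000
haircut: 54.2 × (20/18) = 54.2 × 1.111111 = 60.2222
bread: 17.5 × (3/2) = 17.5 × 1.500000 = 26.2500
Index = Σ wᵢ·(p₁ᵢ/p₀ᵢ) = 28.3000 + 60.2222 + 26.2500 = 114.7722

114.77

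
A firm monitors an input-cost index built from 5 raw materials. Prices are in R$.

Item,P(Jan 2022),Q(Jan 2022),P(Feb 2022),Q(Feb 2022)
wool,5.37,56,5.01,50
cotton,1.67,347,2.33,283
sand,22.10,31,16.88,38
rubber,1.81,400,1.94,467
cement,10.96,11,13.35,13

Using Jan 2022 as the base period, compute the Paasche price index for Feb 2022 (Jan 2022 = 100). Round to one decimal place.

102.4

Paasche price index uses current-period quantities as weights.
ΣP(Feb 2022)·Q(Feb 2022) = 5.01×50 + 2.33×283 + 16.88×38 + 1.94×467 + 13.35×13 = 250.5 + 659.39 + 641.44 + 905.98 + 173.55 = 2630.86
ΣP(Jan 2022)·Q(Feb 2022) = 5.37×50 + 1.67×283 + 22.10×38 + 1.81×467 + 10.96×13 = 268.5 + 472.61 + 839.8 + 845.27 + 142.48 = 2568.66
Index = 2630.86 / 2568.66 × 100 = 102.4215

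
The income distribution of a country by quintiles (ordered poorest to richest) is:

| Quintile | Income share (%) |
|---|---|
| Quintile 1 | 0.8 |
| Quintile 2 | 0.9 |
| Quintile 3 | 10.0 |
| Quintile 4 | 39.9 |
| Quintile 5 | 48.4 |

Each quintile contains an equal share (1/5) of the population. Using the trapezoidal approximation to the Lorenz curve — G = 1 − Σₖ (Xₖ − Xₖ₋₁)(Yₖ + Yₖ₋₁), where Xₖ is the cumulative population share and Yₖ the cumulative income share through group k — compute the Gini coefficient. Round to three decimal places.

Cumulative income shares Yₖ: 0.0080, 0.0170, 0.1170, 0.5160, 1.0000
Σ (Xₖ−Xₖ₋₁)(Yₖ+Yₖ₋₁) = (1/5)(0.0080+0.0000) + (1/5)(0.0170+0.0080) + (1/5)(0.1170+0.0170) + (1/5)(0.5160+0.1170) + (1/5)(1.0000+0.5160)
  = 0.0016 + 0.0050 + 0.0268 + 0.1266 + 0.3032 = 0.4632
G = 1 − 0.4632 = 0.5368

0.537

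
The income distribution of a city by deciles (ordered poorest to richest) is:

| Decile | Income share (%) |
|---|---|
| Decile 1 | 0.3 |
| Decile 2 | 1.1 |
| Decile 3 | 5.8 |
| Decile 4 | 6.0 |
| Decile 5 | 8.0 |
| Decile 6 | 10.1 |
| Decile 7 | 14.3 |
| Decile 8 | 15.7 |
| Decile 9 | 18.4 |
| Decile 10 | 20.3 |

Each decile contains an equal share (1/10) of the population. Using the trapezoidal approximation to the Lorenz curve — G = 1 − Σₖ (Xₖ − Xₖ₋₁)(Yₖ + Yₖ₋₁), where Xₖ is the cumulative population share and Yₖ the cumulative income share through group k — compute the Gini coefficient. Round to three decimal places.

0.378

Cumulative income shares Yₖ: 0.0030, 0.0140, 0.0720, 0.1320, 0.2120, 0.3130, 0.4560, 0.6130, 0.7970, 1.0000
Σ (Xₖ−Xₖ₋₁)(Yₖ+Yₖ₋₁) = (1/10)(0.0030+0.0000) + (1/10)(0.0140+0.0030) + (1/10)(0.0720+0.0140) + (1/10)(0.1320+0.0720) + (1/10)(0.2120+0.1320) + (1/10)(0.3130+0.2120) + (1/10)(0.4560+0.3130) + (1/10)(0.6130+0.4560) + (1/10)(0.7970+0.6130) + (1/10)(1.0000+0.7970)
  = 0.0003 + 0.0017 + 0.0086 + 0.0204 + 0.0344 + 0.0525 + 0.0769 + 0.1069 + 0.1410 + 0.1797 = 0.6224
G = 1 − 0.6224 = 0.3776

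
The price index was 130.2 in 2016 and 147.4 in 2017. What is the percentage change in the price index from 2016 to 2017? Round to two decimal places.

Change = (147.4 − 130.2) / 130.2 × 100
       = 17.2 / 130.2 × 100 = 13.2104%

13.21%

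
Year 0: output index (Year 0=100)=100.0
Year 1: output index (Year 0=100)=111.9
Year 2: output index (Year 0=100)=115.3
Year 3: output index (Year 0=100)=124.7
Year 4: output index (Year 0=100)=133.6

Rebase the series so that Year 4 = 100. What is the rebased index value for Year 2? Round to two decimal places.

86.30

Rebased(Year 2) = 115.3 / 133.6 × 100 = 86.3024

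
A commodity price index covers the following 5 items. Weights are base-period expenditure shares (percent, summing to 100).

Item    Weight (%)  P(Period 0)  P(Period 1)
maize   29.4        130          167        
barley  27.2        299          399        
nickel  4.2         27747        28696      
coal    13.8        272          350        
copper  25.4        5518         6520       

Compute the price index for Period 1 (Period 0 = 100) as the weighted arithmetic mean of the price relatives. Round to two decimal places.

maize: 29.4 × (167/130) = 29.4 × 1.284615 = 37.7677
barley: 27.2 × (399/299) = 27.2 × 1.334448 = 36.2970
nickel: 4.2 × (28696/27747) = 4.2 × 1.034202 = 4.3436
coal: 13.8 × (350/272) = 13.8 × 1.286765 = 17.7574
copper: 25.4 × (6520/5518) = 25.4 × 1.181588 = 30.0123
Index = Σ wᵢ·(p₁ᵢ/p₀ᵢ) = 37.7677 + 36.2970 + 4.3436 + 17.7574 + 30.0123 = 126.1780

126.18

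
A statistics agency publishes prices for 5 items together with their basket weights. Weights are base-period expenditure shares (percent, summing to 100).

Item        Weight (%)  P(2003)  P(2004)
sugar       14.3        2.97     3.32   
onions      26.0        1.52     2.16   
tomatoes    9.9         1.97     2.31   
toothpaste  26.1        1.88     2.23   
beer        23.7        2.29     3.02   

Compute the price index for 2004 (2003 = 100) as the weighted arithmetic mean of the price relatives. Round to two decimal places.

sugar: 14.3 × (3.32/2.97) = 14.3 × 1.117845 = 15.9852
onions: 26.0 × (2.16/1.52) = 26.0 × 1.421053 = 36.9474
tomatoes: 9.9 × (2.31/1.97) = 9.9 × 1.172589 = 11.6086
toothpaste: 26.1 × (2.23/1.88) = 26.1 × 1.186170 = 30.9590
beer: 23.7 × (3.02/2.29) = 23.7 × 1.318777 = 31.2550
Index = Σ wᵢ·(p₁ᵢ/p₀ᵢ) = 15.9852 + 36.9474 + 11.6086 + 30.9590 + 31.2550 = 126.7552

126.76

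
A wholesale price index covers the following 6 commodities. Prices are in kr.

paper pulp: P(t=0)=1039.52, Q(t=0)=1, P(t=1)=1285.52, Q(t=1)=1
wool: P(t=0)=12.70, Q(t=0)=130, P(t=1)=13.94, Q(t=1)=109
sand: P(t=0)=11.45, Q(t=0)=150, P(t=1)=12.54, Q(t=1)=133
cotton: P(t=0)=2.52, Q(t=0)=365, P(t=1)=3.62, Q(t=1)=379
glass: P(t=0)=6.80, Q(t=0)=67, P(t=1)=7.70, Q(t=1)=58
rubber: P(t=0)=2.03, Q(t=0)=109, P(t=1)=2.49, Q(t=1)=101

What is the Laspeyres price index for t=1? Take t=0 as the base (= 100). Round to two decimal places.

118.03

Laspeyres price index uses base-period quantities as weights.
ΣP(t=1)·Q(t=0) = 1285.52×1 + 13.94×130 + 12.54×150 + 3.62×365 + 7.70×67 + 2.49×109 = 1285.52 + 1812.2 + 1881 + 1321.3 + 515.9 + 271.41 = 7087.33
ΣP(t=0)·Q(t=0) = 1039.52×1 + 12.70×130 + 11.45×150 + 2.52×365 + 6.80×67 + 2.03×109 = 1039.52 + 1651 + 1717.5 + 919.8 + 455.6 + 221.27 = 6004.69
Index = 7087.33 / 6004.69 × 100 = 118.0299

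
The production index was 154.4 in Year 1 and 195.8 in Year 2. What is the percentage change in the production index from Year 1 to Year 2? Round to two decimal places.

26.81%

Change = (195.8 − 154.4) / 154.4 × 100
       = 41.4 / 154.4 × 100 = 26.8135%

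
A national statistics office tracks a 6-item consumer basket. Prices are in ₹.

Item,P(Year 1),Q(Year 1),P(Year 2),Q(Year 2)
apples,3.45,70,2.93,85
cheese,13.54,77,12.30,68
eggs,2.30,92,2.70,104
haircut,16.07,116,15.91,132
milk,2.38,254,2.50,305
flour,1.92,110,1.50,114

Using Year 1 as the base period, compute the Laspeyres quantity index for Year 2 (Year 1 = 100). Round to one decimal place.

Laspeyres quantity index uses base-period prices as weights.
ΣP(Year 1)·Q(Year 2) = 3.45×85 + 13.54×68 + 2.30×104 + 16.07×132 + 2.38×305 + 1.92×114 = 293.25 + 920.72 + 239.2 + 2121.24 + 725.9 + 218.88 = 4519.19
ΣP(Year 1)·Q(Year 1) = 3.45×70 + 13.54×77 + 2.30×92 + 16.07×116 + 2.38×254 + 1.92×110 = 241.5 + 1042.58 + 211.6 + 1864.12 + 604.52 + 211.2 = 4175.52
Index = 4519.19 / 4175.52 × 100 = 108.2306

108.2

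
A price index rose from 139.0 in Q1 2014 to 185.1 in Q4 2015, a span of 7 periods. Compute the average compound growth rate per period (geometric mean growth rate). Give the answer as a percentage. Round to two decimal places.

Growth factor = (185.1/139.0)^(1/7) = (1.331655)^(1/7) = 1.041766
Growth rate = 1.041766 − 1 = 0.041766 = 4.1766%

4.18%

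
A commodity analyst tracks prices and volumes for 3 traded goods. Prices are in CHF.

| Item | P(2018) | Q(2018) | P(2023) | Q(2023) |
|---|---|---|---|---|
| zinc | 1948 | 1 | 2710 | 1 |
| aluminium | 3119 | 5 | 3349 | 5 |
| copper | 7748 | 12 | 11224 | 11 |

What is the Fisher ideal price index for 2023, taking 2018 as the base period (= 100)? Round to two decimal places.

139.27

Laspeyres component (base-period weights):
ΣP(2023)Q(2018) = 2710×1 + 3349×5 + 11224×12 = 2710 + 16745 + 134688 = 154143
ΣP(2018)Q(2018) = 1948×1 + 3119×5 + 7748×12 = 1948 + 15595 + 92976 = 110519
L = 154143 / 110519 × 100 = 139.4719
Paasche component (current-period weights):
ΣP(2023)Q(2023) = 2710×1 + 3349×5 + 11224×11 = 2710 + 16745 + 123464 = 142919
ΣP(2018)Q(2023) = 1948×1 + 3119×5 + 7748×11 = 1948 + 15595 + 85228 = 102771
P = 142919 / 102771 × 100 = 139.0655
Fisher = √(L × P) = √(139.4719 × 139.0655) = 139.2686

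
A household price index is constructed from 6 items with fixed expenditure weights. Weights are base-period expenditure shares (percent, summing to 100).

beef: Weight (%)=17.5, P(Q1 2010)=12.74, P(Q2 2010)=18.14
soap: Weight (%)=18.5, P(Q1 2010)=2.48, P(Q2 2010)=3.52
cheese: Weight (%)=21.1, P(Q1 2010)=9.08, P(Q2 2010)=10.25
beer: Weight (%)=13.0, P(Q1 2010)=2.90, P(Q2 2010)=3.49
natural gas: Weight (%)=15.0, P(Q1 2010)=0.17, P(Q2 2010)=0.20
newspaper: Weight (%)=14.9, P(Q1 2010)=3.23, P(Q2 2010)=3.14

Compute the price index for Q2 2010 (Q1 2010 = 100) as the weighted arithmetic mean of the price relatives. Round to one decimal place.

122.8

beef: 17.5 × (18.14/12.74) = 17.5 × 1.423862 = 24.9176
soap: 18.5 × (3.52/2.48) = 18.5 × 1.419355 = 26.2581
cheese: 21.1 × (10.25/9.08) = 21.1 × 1.128855 = 23.8188
beer: 13.0 × (3.49/2.90) = 13.0 × 1.203448 = 15.6448
natural gas: 15.0 × (0.20/0.17) = 15.0 × 1.176471 = 17.6471
newspaper: 14.9 × (3.14/3.23) = 14.9 × 0.972136 = 14.4848
Index = Σ wᵢ·(p₁ᵢ/p₀ᵢ) = 24.9176 + 26.2581 + 23.8188 + 15.6448 + 17.6471 + 14.4848 = 122.7712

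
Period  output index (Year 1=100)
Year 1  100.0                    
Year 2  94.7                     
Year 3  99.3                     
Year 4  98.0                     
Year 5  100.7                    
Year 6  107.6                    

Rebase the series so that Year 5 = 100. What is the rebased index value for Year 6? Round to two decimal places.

Rebased(Year 6) = 107.6 / 100.7 × 100 = 106.8520

106.85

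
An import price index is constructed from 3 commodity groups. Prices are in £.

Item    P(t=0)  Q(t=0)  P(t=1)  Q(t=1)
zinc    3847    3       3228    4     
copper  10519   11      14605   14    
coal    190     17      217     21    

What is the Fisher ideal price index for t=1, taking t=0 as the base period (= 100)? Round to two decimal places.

133.28

Laspeyres component (base-period weights):
ΣP(t=1)Q(t=0) = 3228×3 + 14605×11 + 217×17 = 9684 + 160655 + 3689 = 174028
ΣP(t=0)Q(t=0) = 3847×3 + 10519×11 + 190×17 = 11541 + 115709 + 3230 = 130480
L = 174028 / 130480 × 100 = 133.3752
Paasche component (current-period weights):
ΣP(t=1)Q(t=1) = 3228×4 + 14605×14 + 217×21 = 12912 + 204470 + 4557 = 221939
ΣP(t=0)Q(t=1) = 3847×4 + 10519×14 + 190×21 = 15388 + 147266 + 3990 = 166644
P = 221939 / 166644 × 100 = 133.1815
Fisher = √(L × P) = √(133.3752 × 133.1815) = 133.2783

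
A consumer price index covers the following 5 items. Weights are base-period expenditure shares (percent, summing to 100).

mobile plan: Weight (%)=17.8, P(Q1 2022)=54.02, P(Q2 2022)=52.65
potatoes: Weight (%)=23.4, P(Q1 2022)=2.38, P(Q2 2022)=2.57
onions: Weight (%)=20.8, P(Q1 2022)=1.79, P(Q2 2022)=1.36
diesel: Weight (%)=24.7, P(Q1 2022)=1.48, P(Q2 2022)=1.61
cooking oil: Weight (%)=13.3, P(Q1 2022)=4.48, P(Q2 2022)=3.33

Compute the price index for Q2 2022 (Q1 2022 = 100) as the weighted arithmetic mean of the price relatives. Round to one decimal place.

95.2

mobile plan: 17.8 × (52.65/54.02) = 17.8 × 0.974639 = 17.3486
potatoes: 23.4 × (2.57/2.38) = 23.4 × 1.079832 = 25.2681
onions: 20.8 × (1.36/1.79) = 20.8 × 0.759777 = 15.8034
diesel: 24.7 × (1.61/1.48) = 24.7 × 1.087838 = 26.8696
cooking oil: 13.3 × (3.33/4.48) = 13.3 × 0.743304 = 9.8859
Index = Σ wᵢ·(p₁ᵢ/p₀ᵢ) = 17.3486 + 25.2681 + 15.8034 + 26.8696 + 9.8859 = 95.1755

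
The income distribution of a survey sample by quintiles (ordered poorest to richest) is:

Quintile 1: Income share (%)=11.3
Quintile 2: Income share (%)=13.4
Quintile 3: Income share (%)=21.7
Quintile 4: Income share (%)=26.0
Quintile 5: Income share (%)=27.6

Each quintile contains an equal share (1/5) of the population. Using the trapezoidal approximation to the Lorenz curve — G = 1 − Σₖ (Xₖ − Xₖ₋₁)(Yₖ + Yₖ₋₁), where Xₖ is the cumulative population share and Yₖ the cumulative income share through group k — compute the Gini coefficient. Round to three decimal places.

0.181

Cumulative income shares Yₖ: 0.1130, 0.2470, 0.4640, 0.7240, 1.0000
Σ (Xₖ−Xₖ₋₁)(Yₖ+Yₖ₋₁) = (1/5)(0.1130+0.0000) + (1/5)(0.2470+0.1130) + (1/5)(0.4640+0.2470) + (1/5)(0.7240+0.4640) + (1/5)(1.0000+0.7240)
  = 0.0226 + 0.0720 + 0.1422 + 0.2376 + 0.3448 = 0.8192
G = 1 − 0.8192 = 0.1808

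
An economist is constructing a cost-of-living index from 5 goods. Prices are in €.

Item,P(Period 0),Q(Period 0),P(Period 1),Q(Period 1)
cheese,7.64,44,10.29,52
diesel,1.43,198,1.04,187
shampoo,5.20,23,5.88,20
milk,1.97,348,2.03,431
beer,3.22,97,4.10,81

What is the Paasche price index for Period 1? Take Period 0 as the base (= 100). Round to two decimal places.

Paasche price index uses current-period quantities as weights.
ΣP(Period 1)·Q(Period 1) = 10.29×52 + 1.04×187 + 5.88×20 + 2.03×431 + 4.10×81 = 535.08 + 194.48 + 117.6 + 874.93 + 332.1 = 2054.19
ΣP(Period 0)·Q(Period 1) = 7.64×52 + 1.43×187 + 5.20×20 + 1.97×431 + 3.22×81 = 397.28 + 267.41 + 104 + 849.07 + 260.82 = 1878.58
Index = 2054.19 / 1878.58 × 100 = 109.3480

109.35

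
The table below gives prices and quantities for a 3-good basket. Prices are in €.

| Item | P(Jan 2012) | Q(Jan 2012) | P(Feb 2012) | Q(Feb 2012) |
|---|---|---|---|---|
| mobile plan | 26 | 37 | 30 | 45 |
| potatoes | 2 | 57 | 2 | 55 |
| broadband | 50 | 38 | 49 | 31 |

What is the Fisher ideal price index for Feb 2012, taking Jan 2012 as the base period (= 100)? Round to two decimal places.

104.48

Laspeyres component (base-period weights):
ΣP(Feb 2012)Q(Jan 2012) = 30×37 + 2×57 + 49×38 = 1110 + 114 + 1862 = 3086
ΣP(Jan 2012)Q(Jan 2012) = 26×37 + 2×57 + 50×38 = 962 + 114 + 1900 = 2976
L = 3086 / 2976 × 100 = 103.6962
Paasche component (current-period weights):
ΣP(Feb 2012)Q(Feb 2012) = 30×45 + 2×55 + 49×31 = 1350 + 110 + 1519 = 2979
ΣP(Jan 2012)Q(Feb 2012) = 26×45 + 2×55 + 50×31 = 1170 + 110 + 1550 = 2830
P = 2979 / 2830 × 100 = 105.2650
Fisher = √(L × P) = √(103.6962 × 105.2650) = 104.4777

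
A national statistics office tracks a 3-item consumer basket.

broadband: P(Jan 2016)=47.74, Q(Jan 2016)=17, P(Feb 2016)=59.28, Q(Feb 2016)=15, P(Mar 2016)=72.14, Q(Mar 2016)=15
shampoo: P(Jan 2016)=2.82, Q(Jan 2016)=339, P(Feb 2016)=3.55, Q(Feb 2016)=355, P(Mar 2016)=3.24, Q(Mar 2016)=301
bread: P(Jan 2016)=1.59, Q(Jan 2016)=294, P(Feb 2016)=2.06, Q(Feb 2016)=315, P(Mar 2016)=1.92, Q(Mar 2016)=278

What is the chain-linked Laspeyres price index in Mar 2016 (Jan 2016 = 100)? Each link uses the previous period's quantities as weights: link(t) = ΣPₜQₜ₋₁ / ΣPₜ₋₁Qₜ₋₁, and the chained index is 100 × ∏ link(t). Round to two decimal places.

Link Jan 2016→Feb 2016:
ΣP(Feb 2016)Q(Jan 2016) = 59.28×17 + 3.55×339 + 2.06×294 = 1007.76 + 1203.45 + 605.64 = 2816.85
ΣP(Jan 2016)Q(Jan 2016) = 47.74×17 + 2.82×339 + 1.59×294 = 811.58 + 955.98 + 467.46 = 2235.02
link = 2816.85/2235.02 = 1.260324
Link Feb 2016→Mar 2016:
ΣP(Mar 2016)Q(Feb 2016) = 72.14×15 + 3.24×355 + 1.92×315 = 1082.1 + 1150.2 + 604.8 = 2837.1
ΣP(Feb 2016)Q(Feb 2016) = 59.28×15 + 3.55×355 + 2.06×315 = 889.2 + 1260.25 + 648.9 = 2798.35
link = 2837.1/2798.35 = 1.013847
Chained index = 100 × 1.260324 × 1.013847 = 127.7777

127.78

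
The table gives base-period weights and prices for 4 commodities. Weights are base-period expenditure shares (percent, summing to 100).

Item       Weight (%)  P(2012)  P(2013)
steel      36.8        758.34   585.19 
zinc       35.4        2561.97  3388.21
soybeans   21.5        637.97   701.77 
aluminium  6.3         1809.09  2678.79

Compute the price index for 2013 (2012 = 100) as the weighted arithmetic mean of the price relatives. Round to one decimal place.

108.2

steel: 36.8 × (585.19/758.34) = 36.8 × 0.771672 = 28.3975
zinc: 35.4 × (3388.21/2561.97) = 35.4 × 1.322502 = 46.8166
soybeans: 21.5 × (701.77/637.97) = 21.5 × 1.100005 = 23.6501
aluminium: 6.3 × (2678.79/1809.09) = 6.3 × 1.480739 = 9.3287
Index = Σ wᵢ·(p₁ᵢ/p₀ᵢ) = 28.3975 + 46.8166 + 23.6501 + 9.3287 = 108.1929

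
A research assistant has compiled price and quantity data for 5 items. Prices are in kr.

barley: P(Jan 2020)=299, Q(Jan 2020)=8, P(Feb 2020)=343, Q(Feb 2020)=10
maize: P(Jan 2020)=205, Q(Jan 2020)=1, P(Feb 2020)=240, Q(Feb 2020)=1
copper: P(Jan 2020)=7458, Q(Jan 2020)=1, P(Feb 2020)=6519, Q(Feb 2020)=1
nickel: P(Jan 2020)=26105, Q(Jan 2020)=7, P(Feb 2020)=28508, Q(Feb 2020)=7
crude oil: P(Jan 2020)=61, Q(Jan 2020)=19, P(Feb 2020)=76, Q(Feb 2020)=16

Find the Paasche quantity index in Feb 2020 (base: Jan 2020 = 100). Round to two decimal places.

Paasche quantity index uses current-period prices as weights.
ΣP(Feb 2020)·Q(Feb 2020) = 343×10 + 240×1 + 6519×1 + 28508×7 + 76×16 = 3430 + 240 + 6519 + 199556 + 1216 = 210961
ΣP(Feb 2020)·Q(Jan 2020) = 343×8 + 240×1 + 6519×1 + 28508×7 + 76×19 = 2744 + 240 + 6519 + 199556 + 1444 = 210503
Index = 210961 / 210503 × 100 = 100.2176

100.22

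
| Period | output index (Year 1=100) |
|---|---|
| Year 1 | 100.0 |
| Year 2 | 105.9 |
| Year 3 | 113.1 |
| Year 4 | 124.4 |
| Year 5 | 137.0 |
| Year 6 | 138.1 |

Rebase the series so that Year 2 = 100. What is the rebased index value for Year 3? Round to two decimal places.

106.80

Rebased(Year 3) = 113.1 / 105.9 × 100 = 106.7989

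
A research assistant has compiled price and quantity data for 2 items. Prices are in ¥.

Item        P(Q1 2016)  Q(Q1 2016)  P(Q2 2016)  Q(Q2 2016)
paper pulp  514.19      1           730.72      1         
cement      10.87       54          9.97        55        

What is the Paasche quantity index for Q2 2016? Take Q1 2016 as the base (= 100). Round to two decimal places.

100.79

Paasche quantity index uses current-period prices as weights.
ΣP(Q2 2016)·Q(Q2 2016) = 730.72×1 + 9.97×55 = 730.72 + 548.35 = 1279.07
ΣP(Q2 2016)·Q(Q1 2016) = 730.72×1 + 9.97×54 = 730.72 + 538.38 = 1269.1
Index = 1279.07 / 1269.1 × 100 = 100.7856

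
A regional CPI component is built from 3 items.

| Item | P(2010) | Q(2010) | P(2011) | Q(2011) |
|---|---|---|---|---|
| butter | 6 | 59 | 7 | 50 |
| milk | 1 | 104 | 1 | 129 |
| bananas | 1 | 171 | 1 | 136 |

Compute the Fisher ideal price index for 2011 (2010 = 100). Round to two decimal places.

109.11

Laspeyres component (base-period weights):
ΣP(2011)Q(2010) = 7×59 + 1×104 + 1×171 = 413 + 104 + 171 = 688
ΣP(2010)Q(2010) = 6×59 + 1×104 + 1×171 = 354 + 104 + 171 = 629
L = 688 / 629 × 100 = 109.3800
Paasche component (current-period weights):
ΣP(2011)Q(2011) = 7×50 + 1×129 + 1×136 = 350 + 129 + 136 = 615
ΣP(2010)Q(2011) = 6×50 + 1×129 + 1×136 = 300 + 129 + 136 = 565
P = 615 / 565 × 100 = 108.8496
Fisher = √(L × P) = √(109.3800 × 108.8496) = 109.1144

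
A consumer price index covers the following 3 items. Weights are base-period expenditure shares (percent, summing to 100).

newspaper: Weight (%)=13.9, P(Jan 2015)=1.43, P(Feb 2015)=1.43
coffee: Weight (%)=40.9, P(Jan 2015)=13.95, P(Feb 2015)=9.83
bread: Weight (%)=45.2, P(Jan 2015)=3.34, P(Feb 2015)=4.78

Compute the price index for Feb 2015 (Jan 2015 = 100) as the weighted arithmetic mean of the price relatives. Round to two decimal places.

newspaper: 13.9 × (1.43/1.43) = 13.9 × 1.000000 = 13.9000
coffee: 40.9 × (9.83/13.95) = 40.9 × 0.704659 = 28.8206
bread: 45.2 × (4.78/3.34) = 45.2 × 1.431138 = 64.6874
Index = Σ wᵢ·(p₁ᵢ/p₀ᵢ) = 13.9000 + 28.8206 + 64.6874 = 107.4080

107.41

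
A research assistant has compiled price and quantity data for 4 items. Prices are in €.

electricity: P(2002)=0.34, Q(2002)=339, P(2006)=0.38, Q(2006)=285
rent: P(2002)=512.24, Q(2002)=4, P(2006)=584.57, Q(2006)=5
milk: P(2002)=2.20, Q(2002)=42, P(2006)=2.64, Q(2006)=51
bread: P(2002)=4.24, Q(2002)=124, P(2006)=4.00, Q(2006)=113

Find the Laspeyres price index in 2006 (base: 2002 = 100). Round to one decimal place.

110.5

Laspeyres price index uses base-period quantities as weights.
ΣP(2006)·Q(2002) = 0.38×339 + 584.57×4 + 2.64×42 + 4.00×124 = 128.82 + 2338.28 + 110.88 + 496 = 3073.98
ΣP(2002)·Q(2002) = 0.34×339 + 512.24×4 + 2.20×42 + 4.24×124 = 115.26 + 2048.96 + 92.4 + 525.76 = 2782.38
Index = 3073.98 / 2782.38 × 100 = 110.4802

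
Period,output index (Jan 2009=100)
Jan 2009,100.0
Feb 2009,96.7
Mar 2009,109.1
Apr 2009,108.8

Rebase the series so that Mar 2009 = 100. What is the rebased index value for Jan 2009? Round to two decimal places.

Rebased(Jan 2009) = 100.0 / 109.1 × 100 = 91.6590

91.66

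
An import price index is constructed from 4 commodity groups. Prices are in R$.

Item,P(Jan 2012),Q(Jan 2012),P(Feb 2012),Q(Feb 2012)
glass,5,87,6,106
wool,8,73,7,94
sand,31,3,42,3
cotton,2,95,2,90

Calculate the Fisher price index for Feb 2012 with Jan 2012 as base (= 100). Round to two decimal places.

Laspeyres component (base-period weights):
ΣP(Feb 2012)Q(Jan 2012) = 6×87 + 7×73 + 42×3 + 2×95 = 522 + 511 + 126 + 190 = 1349
ΣP(Jan 2012)Q(Jan 2012) = 5×87 + 8×73 + 31×3 + 2×95 = 435 + 584 + 93 + 190 = 1302
L = 1349 / 1302 × 100 = 103.6098
Paasche component (current-period weights):
ΣP(Feb 2012)Q(Feb 2012) = 6×106 + 7×94 + 42×3 + 2×90 = 636 + 658 + 126 + 180 = 1600
ΣP(Jan 2012)Q(Feb 2012) = 5×106 + 8×94 + 31×3 + 2×90 = 530 + 752 + 93 + 180 = 1555
P = 1600 / 1555 × 100 = 102.8939
Fisher = √(L × P) = √(103.6098 × 102.8939) = 103.2512

103.25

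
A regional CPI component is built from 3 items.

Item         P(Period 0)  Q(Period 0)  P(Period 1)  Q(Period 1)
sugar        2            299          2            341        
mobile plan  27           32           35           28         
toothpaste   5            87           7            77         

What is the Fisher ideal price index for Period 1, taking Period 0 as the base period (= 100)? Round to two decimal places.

121.70

Laspeyres component (base-period weights):
ΣP(Period 1)Q(Period 0) = 2×299 + 35×32 + 7×87 = 598 + 1120 + 609 = 2327
ΣP(Period 0)Q(Period 0) = 2×299 + 27×32 + 5×87 = 598 + 864 + 435 = 1897
L = 2327 / 1897 × 100 = 122.6674
Paasche component (current-period weights):
ΣP(Period 1)Q(Period 1) = 2×341 + 35×28 + 7×77 = 682 + 980 + 539 = 2201
ΣP(Period 0)Q(Period 1) = 2×341 + 27×28 + 5×77 = 682 + 756 + 385 = 1823
P = 2201 / 1823 × 100 = 120.7351
Fisher = √(L × P) = √(122.6674 × 120.7351) = 121.6974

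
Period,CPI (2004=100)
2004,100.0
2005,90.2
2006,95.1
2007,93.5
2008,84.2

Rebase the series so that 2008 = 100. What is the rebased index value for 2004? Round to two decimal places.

118.76

Rebased(2004) = 100.0 / 84.2 × 100 = 118.7648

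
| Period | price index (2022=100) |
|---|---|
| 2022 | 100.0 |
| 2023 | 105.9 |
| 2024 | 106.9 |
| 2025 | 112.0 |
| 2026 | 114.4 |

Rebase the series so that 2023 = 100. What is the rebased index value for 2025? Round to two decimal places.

105.76

Rebased(2025) = 112.0 / 105.9 × 100 = 105.7602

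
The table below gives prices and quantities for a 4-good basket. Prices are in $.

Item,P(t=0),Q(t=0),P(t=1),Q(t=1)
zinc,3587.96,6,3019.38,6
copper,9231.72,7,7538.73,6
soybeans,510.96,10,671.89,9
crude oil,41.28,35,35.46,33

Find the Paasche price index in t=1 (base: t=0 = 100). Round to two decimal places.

85.14

Paasche price index uses current-period quantities as weights.
ΣP(t=1)·Q(t=1) = 3019.38×6 + 7538.73×6 + 671.89×9 + 35.46×33 = 18116.28 + 45232.38 + 6047.01 + 1170.18 = 70565.85
ΣP(t=0)·Q(t=1) = 3587.96×6 + 9231.72×6 + 510.96×9 + 41.28×33 = 21527.76 + 55390.32 + 4598.64 + 1362.24 = 82878.96
Index = 70565.85 / 82878.96 × 100 = 85.1433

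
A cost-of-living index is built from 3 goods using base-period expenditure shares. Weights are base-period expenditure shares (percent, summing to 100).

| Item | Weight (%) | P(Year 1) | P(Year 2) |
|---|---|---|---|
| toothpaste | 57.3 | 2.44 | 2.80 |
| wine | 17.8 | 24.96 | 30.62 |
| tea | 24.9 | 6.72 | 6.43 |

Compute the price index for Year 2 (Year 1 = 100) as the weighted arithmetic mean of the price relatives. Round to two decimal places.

toothpaste: 57.3 × (2.80/2.44) = 57.3 × 1.147541 = 65.7541
wine: 17.8 × (30.62/24.96) = 17.8 × 1.226763 = 21.8364
tea: 24.9 × (6.43/6.72) = 24.9 × 0.956845 = 23.8254
Index = Σ wᵢ·(p₁ᵢ/p₀ᵢ) = 65.7541 + 21.8364 + 23.8254 = 111.4159

111.42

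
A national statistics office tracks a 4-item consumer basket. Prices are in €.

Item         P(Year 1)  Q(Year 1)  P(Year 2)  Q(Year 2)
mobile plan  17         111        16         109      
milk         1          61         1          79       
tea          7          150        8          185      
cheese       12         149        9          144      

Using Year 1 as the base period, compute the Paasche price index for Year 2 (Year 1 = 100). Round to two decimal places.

Paasche price index uses current-period quantities as weights.
ΣP(Year 2)·Q(Year 2) = 16×109 + 1×79 + 8×185 + 9×144 = 1744 + 79 + 1480 + 1296 = 4599
ΣP(Year 1)·Q(Year 2) = 17×109 + 1×79 + 7×185 + 12×144 = 1853 + 79 + 1295 + 1728 = 4955
Index = 4599 / 4955 × 100 = 92.8153

92.82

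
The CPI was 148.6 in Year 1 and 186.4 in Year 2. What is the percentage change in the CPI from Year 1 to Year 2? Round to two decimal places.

25.44%

Change = (186.4 − 148.6) / 148.6 × 100
       = 37.8 / 148.6 × 100 = 25.4374%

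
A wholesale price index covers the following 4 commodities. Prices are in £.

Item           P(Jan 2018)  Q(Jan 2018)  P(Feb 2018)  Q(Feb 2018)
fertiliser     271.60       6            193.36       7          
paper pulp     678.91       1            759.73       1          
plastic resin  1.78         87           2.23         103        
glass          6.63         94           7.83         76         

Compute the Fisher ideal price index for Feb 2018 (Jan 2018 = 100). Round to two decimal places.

91.12

Laspeyres component (base-period weights):
ΣP(Feb 2018)Q(Jan 2018) = 193.36×6 + 759.73×1 + 2.23×87 + 7.83×94 = 1160.16 + 759.73 + 194.01 + 736.02 = 2849.92
ΣP(Jan 2018)Q(Jan 2018) = 271.60×6 + 678.91×1 + 1.78×87 + 6.63×94 = 1629.6 + 678.91 + 154.86 + 623.22 = 3086.59
L = 2849.92 / 3086.59 × 100 = 92.3323
Paasche component (current-period weights):
ΣP(Feb 2018)Q(Feb 2018) = 193.36×7 + 759.73×1 + 2.23×103 + 7.83×76 = 1353.52 + 759.73 + 229.69 + 595.08 = 2938.02
ΣP(Jan 2018)Q(Feb 2018) = 271.60×7 + 678.91×1 + 1.78×103 + 6.63×76 = 1901.2 + 678.91 + 183.34 + 503.88 = 3267.33
P = 2938.02 / 3267.33 × 100 = 89.9211
Fisher = √(L × P) = √(92.3323 × 89.9211) = 91.1187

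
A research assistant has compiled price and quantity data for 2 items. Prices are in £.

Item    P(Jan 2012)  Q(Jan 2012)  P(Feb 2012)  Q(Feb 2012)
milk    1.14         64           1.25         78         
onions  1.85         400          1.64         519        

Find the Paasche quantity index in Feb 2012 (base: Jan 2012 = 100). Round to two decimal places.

Paasche quantity index uses current-period prices as weights.
ΣP(Feb 2012)·Q(Feb 2012) = 1.25×78 + 1.64×519 = 97.5 + 851.16 = 948.66
ΣP(Feb 2012)·Q(Jan 2012) = 1.25×64 + 1.64×400 = 80 + 656 = 736
Index = 948.66 / 736 × 100 = 128.8940

128.89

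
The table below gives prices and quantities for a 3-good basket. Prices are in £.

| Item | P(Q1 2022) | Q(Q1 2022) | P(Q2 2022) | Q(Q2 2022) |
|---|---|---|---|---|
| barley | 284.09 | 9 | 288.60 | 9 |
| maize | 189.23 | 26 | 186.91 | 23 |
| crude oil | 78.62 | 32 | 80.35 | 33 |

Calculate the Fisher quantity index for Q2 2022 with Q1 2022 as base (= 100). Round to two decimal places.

95.16

Laspeyres component (base-period weights):
ΣP(Q1 2022)Q(Q2 2022) = 284.09×9 + 189.23×23 + 78.62×33 = 2556.81 + 4352.29 + 2594.46 = 9503.56
ΣP(Q1 2022)Q(Q1 2022) = 284.09×9 + 189.23×26 + 78.62×32 = 2556.81 + 4919.98 + 2515.84 = 9992.63
L = 9503.56 / 9992.63 × 100 = 95.1057
Paasche component (current-period weights):
ΣP(Q2 2022)Q(Q2 2022) = 288.60×9 + 186.91×23 + 80.35×33 = 2597.4 + 4298.93 + 2651.55 = 9547.88
ΣP(Q2 2022)Q(Q1 2022) = 288.60×9 + 186.91×26 + 80.35×32 = 2597.4 + 4859.66 + 2571.2 = 10028.26
P = 9547.88 / 10028.26 × 100 = 95.2097
Fisher = √(L × P) = √(95.1057 × 95.2097) = 95.1577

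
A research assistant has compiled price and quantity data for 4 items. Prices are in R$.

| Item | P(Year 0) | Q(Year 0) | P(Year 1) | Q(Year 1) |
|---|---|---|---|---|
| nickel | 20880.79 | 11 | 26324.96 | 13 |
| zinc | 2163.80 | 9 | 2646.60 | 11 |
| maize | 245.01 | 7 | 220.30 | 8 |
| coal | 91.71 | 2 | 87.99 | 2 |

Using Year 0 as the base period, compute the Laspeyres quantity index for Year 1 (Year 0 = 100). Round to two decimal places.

Laspeyres quantity index uses base-period prices as weights.
ΣP(Year 0)·Q(Year 1) = 20880.79×13 + 2163.80×11 + 245.01×8 + 91.71×2 = 271450.27 + 23801.8 + 1960.08 + 183.42 = 297395.57
ΣP(Year 0)·Q(Year 0) = 20880.79×11 + 2163.80×9 + 245.01×7 + 91.71×2 = 229688.69 + 19474.2 + 1715.07 + 183.42 = 251061.38
Index = 297395.57 / 251061.38 × 100 = 118.4553

118.46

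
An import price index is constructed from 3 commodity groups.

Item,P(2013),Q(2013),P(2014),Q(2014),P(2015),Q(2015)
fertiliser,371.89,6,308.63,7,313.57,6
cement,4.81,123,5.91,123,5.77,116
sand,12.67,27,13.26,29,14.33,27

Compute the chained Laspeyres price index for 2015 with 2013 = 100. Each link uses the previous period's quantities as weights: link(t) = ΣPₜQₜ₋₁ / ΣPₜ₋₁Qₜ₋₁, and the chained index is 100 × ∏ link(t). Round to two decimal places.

Link 2013→2014:
ΣP(2014)Q(2013) = 308.63×6 + 5.91×123 + 13.26×27 = 1851.78 + 726.93 + 358.02 = 2936.73
ΣP(2013)Q(2013) = 371.89×6 + 4.81×123 + 12.67×27 = 2231.34 + 591.63 + 342.09 = 3165.06
link = 2936.73/3165.06 = 0.927859
Link 2014→2015:
ΣP(2015)Q(2014) = 313.57×7 + 5.77×123 + 14.33×29 = 2194.99 + 709.71 + 415.57 = 3320.27
ΣP(2014)Q(2014) = 308.63×7 + 5.91×123 + 13.26×29 = 2160.41 + 726.93 + 384.54 = 3271.88
link = 3320.27/3271.88 = 1.014790
Chained index = 100 × 0.927859 × 1.014790 = 94.1582

94.16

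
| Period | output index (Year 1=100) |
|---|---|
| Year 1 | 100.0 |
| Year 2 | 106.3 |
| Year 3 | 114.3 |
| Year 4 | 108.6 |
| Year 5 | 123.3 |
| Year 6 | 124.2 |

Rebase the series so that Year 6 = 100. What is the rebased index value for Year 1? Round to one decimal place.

80.5

Rebased(Year 1) = 100.0 / 124.2 × 100 = 80.5153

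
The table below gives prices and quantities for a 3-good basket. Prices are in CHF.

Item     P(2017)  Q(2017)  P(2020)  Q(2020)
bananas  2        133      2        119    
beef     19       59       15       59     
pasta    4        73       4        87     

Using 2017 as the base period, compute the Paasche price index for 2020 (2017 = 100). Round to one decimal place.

Paasche price index uses current-period quantities as weights.
ΣP(2020)·Q(2020) = 2×119 + 15×59 + 4×87 = 238 + 885 + 348 = 1471
ΣP(2017)·Q(2020) = 2×119 + 19×59 + 4×87 = 238 + 1121 + 348 = 1707
Index = 1471 / 1707 × 100 = 86.1746

86.2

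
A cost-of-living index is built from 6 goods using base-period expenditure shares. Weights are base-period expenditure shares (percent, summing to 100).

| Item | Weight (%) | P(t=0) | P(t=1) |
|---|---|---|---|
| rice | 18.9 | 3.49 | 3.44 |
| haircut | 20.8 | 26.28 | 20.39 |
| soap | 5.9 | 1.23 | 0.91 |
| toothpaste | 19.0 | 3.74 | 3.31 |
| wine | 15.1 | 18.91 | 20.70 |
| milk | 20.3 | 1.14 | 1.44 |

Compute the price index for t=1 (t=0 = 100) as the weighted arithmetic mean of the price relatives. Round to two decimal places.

rice: 18.9 × (3.44/3.49) = 18.9 × 0.985673 = 18.6292
haircut: 20.8 × (20.39/26.28) = 20.8 × 0.775875 = 16.1382
soap: 5.9 × (0.91/1.23) = 5.9 × 0.739837 = 4.3650
toothpaste: 19.0 × (3.31/3.74) = 19.0 × 0.885027 = 16.8155
wine: 15.1 × (20.70/18.91) = 15.1 × 1.094659 = 16.5293
milk: 20.3 × (1.44/1.14) = 20.3 × 1.263158 = 25.6421
Index = Σ wᵢ·(p₁ᵢ/p₀ᵢ) = 18.6292 + 16.1382 + 4.3650 + 16.8155 + 16.5293 + 25.6421 = 98.1194

98.12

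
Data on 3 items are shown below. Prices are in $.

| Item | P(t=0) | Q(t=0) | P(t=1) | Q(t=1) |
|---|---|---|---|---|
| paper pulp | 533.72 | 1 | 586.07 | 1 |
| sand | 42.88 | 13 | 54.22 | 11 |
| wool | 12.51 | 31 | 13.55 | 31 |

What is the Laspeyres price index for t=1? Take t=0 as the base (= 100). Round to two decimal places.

Laspeyres price index uses base-period quantities as weights.
ΣP(t=1)·Q(t=0) = 586.07×1 + 54.22×13 + 13.55×31 = 586.07 + 704.86 + 420.05 = 1710.98
ΣP(t=0)·Q(t=0) = 533.72×1 + 42.88×13 + 12.51×31 = 533.72 + 557.44 + 387.81 = 1478.97
Index = 1710.98 / 1478.97 × 100 = 115.6873

115.69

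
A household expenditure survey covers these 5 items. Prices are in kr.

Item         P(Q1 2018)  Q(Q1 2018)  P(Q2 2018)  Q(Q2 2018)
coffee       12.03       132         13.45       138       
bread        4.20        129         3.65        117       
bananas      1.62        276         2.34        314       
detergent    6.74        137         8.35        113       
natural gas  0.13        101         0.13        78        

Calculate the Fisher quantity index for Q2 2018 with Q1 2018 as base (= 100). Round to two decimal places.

97.88

Laspeyres component (base-period weights):
ΣP(Q1 2018)Q(Q2 2018) = 12.03×138 + 4.20×117 + 1.62×314 + 6.74×113 + 0.13×78 = 1660.14 + 491.4 + 508.68 + 761.62 + 10.14 = 3431.98
ΣP(Q1 2018)Q(Q1 2018) = 12.03×132 + 4.20×129 + 1.62×276 + 6.74×137 + 0.13×101 = 1587.96 + 541.8 + 447.12 + 923.38 + 13.13 = 3513.39
L = 3431.98 / 3513.39 × 100 = 97.6829
Paasche component (current-period weights):
ΣP(Q2 2018)Q(Q2 2018) = 13.45×138 + 3.65×117 + 2.34×314 + 8.35×113 + 0.13×78 = 1856.1 + 427.05 + 734.76 + 943.55 + 10.14 = 3971.6
ΣP(Q2 2018)Q(Q1 2018) = 13.45×132 + 3.65×129 + 2.34×276 + 8.35×137 + 0.13×101 = 1775.4 + 470.85 + 645.84 + 1143.95 + 13.13 = 4049.17
P = 3971.6 / 4049.17 × 100 = 98.0843
Fisher = √(L × P) = √(97.6829 × 98.0843) = 97.8834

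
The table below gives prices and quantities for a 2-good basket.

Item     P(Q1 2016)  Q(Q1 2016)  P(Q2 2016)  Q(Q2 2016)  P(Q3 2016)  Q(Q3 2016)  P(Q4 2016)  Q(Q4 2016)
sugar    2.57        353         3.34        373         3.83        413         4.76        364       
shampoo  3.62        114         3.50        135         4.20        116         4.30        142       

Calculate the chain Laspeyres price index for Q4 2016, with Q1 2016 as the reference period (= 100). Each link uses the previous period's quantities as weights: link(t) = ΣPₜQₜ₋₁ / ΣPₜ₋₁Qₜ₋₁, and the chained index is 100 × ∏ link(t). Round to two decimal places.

Link Q1 2016→Q2 2016:
ΣP(Q2 2016)Q(Q1 2016) = 3.34×353 + 3.50×114 = 1179.02 + 399 = 1578.02
ΣP(Q1 2016)Q(Q1 2016) = 2.57×353 + 3.62×114 = 907.21 + 412.68 = 1319.89
link = 1578.02/1319.89 = 1.195569
Link Q2 2016→Q3 2016:
ΣP(Q3 2016)Q(Q2 2016) = 3.83×373 + 4.20×135 = 1428.59 + 567 = 1995.59
ΣP(Q2 2016)Q(Q2 2016) = 3.34×373 + 3.50×135 = 1245.82 + 472.5 = 1718.32
link = 1995.59/1718.32 = 1.161361
Link Q3 2016→Q4 2016:
ΣP(Q4 2016)Q(Q3 2016) = 4.76×413 + 4.30×116 = 1965.88 + 498.8 = 2464.68
ΣP(Q3 2016)Q(Q3 2016) = 3.83×413 + 4.20×116 = 1581.79 + 487.2 = 2068.99
link = 2464.68/2068.99 = 1.191248
Chained index = 100 × 1.195569 × 1.161361 × 1.191248 = 165.4033

165.40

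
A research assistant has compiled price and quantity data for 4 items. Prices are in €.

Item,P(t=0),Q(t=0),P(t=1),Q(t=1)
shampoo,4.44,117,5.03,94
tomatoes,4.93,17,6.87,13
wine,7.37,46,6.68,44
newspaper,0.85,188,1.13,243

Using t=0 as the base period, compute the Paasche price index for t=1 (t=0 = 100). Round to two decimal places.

111.69

Paasche price index uses current-period quantities as weights.
ΣP(t=1)·Q(t=1) = 5.03×94 + 6.87×13 + 6.68×44 + 1.13×243 = 472.82 + 89.31 + 293.92 + 274.59 = 1130.64
ΣP(t=0)·Q(t=1) = 4.44×94 + 4.93×13 + 7.37×44 + 0.85×243 = 417.36 + 64.09 + 324.28 + 206.55 = 1012.28
Index = 1130.64 / 1012.28 × 100 = 111.6924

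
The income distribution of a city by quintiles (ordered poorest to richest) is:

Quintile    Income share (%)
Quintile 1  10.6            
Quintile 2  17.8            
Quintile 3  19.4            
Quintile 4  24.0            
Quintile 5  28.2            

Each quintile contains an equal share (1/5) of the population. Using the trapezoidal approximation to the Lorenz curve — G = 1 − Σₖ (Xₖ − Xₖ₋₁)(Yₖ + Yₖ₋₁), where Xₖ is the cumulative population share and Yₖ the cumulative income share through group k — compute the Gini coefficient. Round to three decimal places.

0.166

Cumulative income shares Yₖ: 0.1060, 0.2840, 0.4780, 0.7180, 1.0000
Σ (Xₖ−Xₖ₋₁)(Yₖ+Yₖ₋₁) = (1/5)(0.1060+0.0000) + (1/5)(0.2840+0.1060) + (1/5)(0.4780+0.2840) + (1/5)(0.7180+0.4780) + (1/5)(1.0000+0.7180)
  = 0.0212 + 0.0780 + 0.1524 + 0.2392 + 0.3436 = 0.8344
G = 1 − 0.8344 = 0.1656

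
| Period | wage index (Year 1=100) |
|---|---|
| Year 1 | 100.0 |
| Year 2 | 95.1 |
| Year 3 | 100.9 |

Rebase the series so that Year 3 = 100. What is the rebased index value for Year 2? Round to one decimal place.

94.3

Rebased(Year 2) = 95.1 / 100.9 × 100 = 94.2517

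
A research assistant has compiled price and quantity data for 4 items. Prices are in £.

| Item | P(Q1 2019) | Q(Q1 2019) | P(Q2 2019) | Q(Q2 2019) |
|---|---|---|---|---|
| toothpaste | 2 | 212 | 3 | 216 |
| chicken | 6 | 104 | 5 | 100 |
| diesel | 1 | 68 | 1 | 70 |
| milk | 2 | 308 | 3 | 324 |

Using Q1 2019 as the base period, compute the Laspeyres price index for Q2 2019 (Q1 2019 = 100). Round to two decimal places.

124.02

Laspeyres price index uses base-period quantities as weights.
ΣP(Q2 2019)·Q(Q1 2019) = 3×212 + 5×104 + 1×68 + 3×308 = 636 + 520 + 68 + 924 = 2148
ΣP(Q1 2019)·Q(Q1 2019) = 2×212 + 6×104 + 1×68 + 2×308 = 424 + 624 + 68 + 616 = 1732
Index = 2148 / 1732 × 100 = 124.0185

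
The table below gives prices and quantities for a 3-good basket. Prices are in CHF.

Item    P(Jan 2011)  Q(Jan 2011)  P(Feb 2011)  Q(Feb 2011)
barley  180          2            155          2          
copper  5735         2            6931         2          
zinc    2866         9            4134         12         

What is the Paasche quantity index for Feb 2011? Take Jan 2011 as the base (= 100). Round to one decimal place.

Paasche quantity index uses current-period prices as weights.
ΣP(Feb 2011)·Q(Feb 2011) = 155×2 + 6931×2 + 4134×12 = 310 + 13862 + 49608 = 63780
ΣP(Feb 2011)·Q(Jan 2011) = 155×2 + 6931×2 + 4134×9 = 310 + 13862 + 37206 = 51378
Index = 63780 / 51378 × 100 = 124.1387

124.1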